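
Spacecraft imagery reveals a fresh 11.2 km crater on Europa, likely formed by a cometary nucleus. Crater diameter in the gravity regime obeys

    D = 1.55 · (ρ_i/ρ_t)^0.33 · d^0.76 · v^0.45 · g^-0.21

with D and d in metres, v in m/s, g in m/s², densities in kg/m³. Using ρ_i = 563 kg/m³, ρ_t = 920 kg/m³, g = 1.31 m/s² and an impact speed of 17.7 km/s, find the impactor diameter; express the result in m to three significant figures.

Rearranging for d: d = [D / (1.55 · (563/920)^0.33 · 17700^0.45 · 1.31^-0.21)]^(1/0.76).
D = 11200 m.
(563/920)^0.33 = 0.8504
17700^0.45 = 81.58
1.31^-0.21 = 0.9449
Denominator = 1.55 × 0.8504 × 81.58 × 0.9449 = 101.6
D / 101.6 = 11200 / 101.6 = 110.2
d = 110.2^(1/0.76) = 110.2^1.3158 = 486.5 m

d ≈ 487 m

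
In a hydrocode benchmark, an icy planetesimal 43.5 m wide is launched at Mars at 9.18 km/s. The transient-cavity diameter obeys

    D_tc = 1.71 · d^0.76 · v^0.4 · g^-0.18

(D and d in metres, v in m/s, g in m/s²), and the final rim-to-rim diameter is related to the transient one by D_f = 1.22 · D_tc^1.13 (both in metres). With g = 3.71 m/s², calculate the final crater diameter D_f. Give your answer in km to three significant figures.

v = 9180 m/s.
d^0.76 = 43.5^0.76 = 17.59
v^0.4 = 9180^0.4 = 38.47
g^-0.18 = 3.71^-0.18 = 0.7898
D_tc = 1.71 × 17.59 × 38.47 × 0.7898 = 913.9 m
D_f = 1.22 × (913.9)^1.13 = 2705 m
     = 2.705 km

D_f ≈ 2.71 km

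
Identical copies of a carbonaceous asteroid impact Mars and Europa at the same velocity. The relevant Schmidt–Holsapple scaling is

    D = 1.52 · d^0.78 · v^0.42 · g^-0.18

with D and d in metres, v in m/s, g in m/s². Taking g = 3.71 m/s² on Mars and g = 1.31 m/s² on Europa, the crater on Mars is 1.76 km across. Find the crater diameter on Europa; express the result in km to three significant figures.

All impactor-dependent factors cancel in the ratio, leaving D_Europa/D_Mars = (g_Europa/g_Mars)^-0.18.
(1.31/3.71)^-0.18 = 0.3531^-0.18 = 1.206
D_Europa = 1.206 × 1.76 km = 2.12 km

D ≈ 2.12 km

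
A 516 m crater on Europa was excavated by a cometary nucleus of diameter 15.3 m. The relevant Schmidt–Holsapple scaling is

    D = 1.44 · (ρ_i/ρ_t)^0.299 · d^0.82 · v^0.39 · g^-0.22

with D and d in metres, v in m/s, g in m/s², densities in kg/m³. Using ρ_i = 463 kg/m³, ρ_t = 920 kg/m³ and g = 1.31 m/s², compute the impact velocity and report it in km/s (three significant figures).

v ≈ 22.6 km/s

Rearranging for v: v = [D / (1.44 · (463/920)^0.299 · 15.3^0.82 · 1.31^-0.22)]^(1/0.39).
(463/920)^0.299 = 0.8144
15.3^0.82 = 9.364
1.31^-0.22 = 0.9423
Denominator = 1.44 × 0.8144 × 9.364 × 0.9423 = 10.35
D / 10.35 = 516 / 10.35 = 49.86
v = 49.86^(1/0.39) = 49.86^2.5641 = 22553 m/s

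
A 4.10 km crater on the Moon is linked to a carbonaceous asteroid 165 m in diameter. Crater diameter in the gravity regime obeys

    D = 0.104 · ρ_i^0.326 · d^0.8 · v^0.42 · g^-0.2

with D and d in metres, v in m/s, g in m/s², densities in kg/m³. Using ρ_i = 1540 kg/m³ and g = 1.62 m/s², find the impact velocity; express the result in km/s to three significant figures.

Rearranging for v: v = [D / (0.104 · 1540^0.326 · 165^0.8 · 1.62^-0.2)]^(1/0.42).
D = 4100 m.
1540^0.326 = 10.94
165^0.8 = 59.43
1.62^-0.2 = 0.9080
Denominator = 0.104 × 10.94 × 59.43 × 0.9080 = 61.40
D / 61.40 = 4100 / 61.40 = 66.78
v = 66.78^(1/0.42) = 66.78^2.381 = 22105 m/s

v ≈ 22.1 km/s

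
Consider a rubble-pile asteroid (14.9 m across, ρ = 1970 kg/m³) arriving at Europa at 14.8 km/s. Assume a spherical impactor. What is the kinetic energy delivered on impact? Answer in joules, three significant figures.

E ≈ 3.74 × 10^14 J

v = 14800 m/s.
Mass m = (π/6) ρ d³ = (π/6) × 1970 × (14.9)³ = 3.412 × 10^6 kg
E = ½ m v² = 0.5 × 3.412 × 10^6 × (14800)² = 3.737 × 10^14 J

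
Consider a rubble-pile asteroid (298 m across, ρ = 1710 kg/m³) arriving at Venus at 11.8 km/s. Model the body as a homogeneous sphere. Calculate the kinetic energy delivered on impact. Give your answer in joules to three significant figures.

E ≈ 1.65 × 10^18 J

v = 11800 m/s.
Mass m = (π/6) ρ d³ = (π/6) × 1710 × (298)³ = 2.369 × 10^10 kg
E = ½ m v² = 0.5 × 2.369 × 10^10 × (11800)² = 1.649 × 10^18 J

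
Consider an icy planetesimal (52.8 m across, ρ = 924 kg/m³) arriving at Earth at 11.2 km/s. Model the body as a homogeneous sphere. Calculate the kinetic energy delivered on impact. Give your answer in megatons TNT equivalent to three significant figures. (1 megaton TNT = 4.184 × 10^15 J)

v = 11200 m/s.
Mass m = (π/6) ρ d³ = (π/6) × 924 × (52.8)³ = 7.122 × 10^7 kg
E = ½ m v² = 0.5 × 7.122 × 10^7 × (11200)² = 4.467 × 10^15 J
   = 4.467 × 10^15 / 4.184×10^15 = 1.068 Mt

E ≈ 1.07 Mt TNT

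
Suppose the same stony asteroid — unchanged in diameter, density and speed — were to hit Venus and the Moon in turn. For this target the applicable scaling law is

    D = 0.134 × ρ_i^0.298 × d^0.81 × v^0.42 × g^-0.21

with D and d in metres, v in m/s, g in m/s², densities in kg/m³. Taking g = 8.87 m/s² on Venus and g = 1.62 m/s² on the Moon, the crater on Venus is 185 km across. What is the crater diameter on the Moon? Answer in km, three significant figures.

D ≈ 264 km

All impactor-dependent factors cancel in the ratio, leaving D_Moon/D_Venus = (g_Moon/g_Venus)^-0.21.
(1.62/8.87)^-0.21 = 0.1826^-0.21 = 1.429
D_Moon = 1.429 × 185 km = 264 km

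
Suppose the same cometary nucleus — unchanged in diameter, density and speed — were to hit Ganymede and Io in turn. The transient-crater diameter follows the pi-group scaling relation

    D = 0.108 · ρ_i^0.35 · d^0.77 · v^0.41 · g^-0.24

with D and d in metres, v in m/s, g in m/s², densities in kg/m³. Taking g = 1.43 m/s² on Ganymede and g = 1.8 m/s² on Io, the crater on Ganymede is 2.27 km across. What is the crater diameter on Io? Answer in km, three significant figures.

All impactor-dependent factors cancel in the ratio, leaving D_Io/D_Ganymede = (g_Io/g_Ganymede)^-0.24.
(1.8/1.43)^-0.24 = 1.259^-0.24 = 0.9462
D_Io = 0.9462 × 2.27 km = 2.15 km

D ≈ 2.15 km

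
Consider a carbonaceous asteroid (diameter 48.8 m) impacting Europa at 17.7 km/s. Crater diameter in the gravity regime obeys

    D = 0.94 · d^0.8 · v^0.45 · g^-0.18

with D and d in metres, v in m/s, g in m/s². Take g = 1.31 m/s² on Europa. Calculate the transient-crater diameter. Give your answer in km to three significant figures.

D ≈ 1.64 km

In SI units: v = 17700 m/s.
d^0.8 = 48.8^0.8 = 22.43
v^0.45 = 17700^0.45 = 81.58
g^-0.18 = 1.31^-0.18 = 0.9526
D = 0.94 × 22.43 × 81.58 × 0.9526 = 1639 m
   = 1.639 km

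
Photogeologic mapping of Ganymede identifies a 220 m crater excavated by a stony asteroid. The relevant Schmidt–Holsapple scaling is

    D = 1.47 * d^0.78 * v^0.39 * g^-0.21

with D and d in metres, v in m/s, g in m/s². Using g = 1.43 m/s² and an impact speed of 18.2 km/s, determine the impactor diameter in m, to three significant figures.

d ≈ 5.02 m

Rearranging for d: d = [D / (1.47 · 18200^0.39 · 1.43^-0.21)]^(1/0.78).
18200^0.39 = 45.86
1.43^-0.21 = 0.9276
Denominator = 1.47 × 45.86 × 0.9276 = 62.53
D / 62.53 = 220 / 62.53 = 3.518
d = 3.518^(1/0.78) = 3.518^1.2821 = 5.017 m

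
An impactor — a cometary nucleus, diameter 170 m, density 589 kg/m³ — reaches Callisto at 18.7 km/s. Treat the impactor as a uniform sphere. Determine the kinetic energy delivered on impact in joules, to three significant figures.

E ≈ 2.65 × 10^17 J

v = 18700 m/s.
Mass m = (π/6) ρ d³ = (π/6) × 589 × (170)³ = 1.515 × 10^9 kg
E = ½ m v² = 0.5 × 1.515 × 10^9 × (18700)² = 2.649 × 10^17 J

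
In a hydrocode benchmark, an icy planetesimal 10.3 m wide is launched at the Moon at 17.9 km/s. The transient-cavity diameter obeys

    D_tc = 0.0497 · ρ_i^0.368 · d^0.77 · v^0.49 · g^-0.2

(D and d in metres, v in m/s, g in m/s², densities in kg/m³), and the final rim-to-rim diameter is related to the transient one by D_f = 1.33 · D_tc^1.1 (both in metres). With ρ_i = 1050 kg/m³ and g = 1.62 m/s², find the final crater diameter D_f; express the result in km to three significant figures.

D_f ≈ 1.04 km

v = 17900 m/s.
ρ_i^0.368 = 1050^0.368 = 12.94
d^0.77 = 10.3^0.77 = 6.024
v^0.49 = 17900^0.49 = 121.3
g^-0.2 = 1.62^-0.2 = 0.9080
D_tc = 0.0497 × 12.94 × 6.024 × 121.3 × 0.9080 = 426.7 m
D_f = 1.33 × (426.7)^1.1 = 1040 m
     = 1.040 km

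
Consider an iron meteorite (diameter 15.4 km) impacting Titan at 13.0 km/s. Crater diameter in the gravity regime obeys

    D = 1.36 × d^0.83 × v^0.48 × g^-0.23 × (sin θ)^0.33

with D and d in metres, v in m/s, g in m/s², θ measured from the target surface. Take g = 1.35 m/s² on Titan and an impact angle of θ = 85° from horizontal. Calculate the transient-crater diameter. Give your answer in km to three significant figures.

D ≈ 358 km

In SI units: d = 15400 m, v = 13000 m/s.
d^0.83 = 15400^0.83 = 2990
v^0.48 = 13000^0.48 = 94.34
g^-0.23 = 1.35^-0.23 = 0.9333
(sin 85°)^0.33 = 0.9962^0.33 = 0.9987
D = 1.36 × 2990 × 94.34 × 0.9333 × 0.9987 = 3.576 × 10^5 m
   = 357.6 km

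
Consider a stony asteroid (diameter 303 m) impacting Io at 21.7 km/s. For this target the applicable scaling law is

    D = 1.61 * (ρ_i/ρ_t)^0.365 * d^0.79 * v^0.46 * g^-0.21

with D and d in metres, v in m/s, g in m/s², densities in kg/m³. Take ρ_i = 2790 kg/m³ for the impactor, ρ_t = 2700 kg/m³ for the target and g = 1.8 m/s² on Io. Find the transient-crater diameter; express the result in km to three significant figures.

In SI units: v = 21700 m/s.
(ρ_i/ρ_t)^0.365 = (2790/2700)^0.365 = 1.012
d^0.79 = 303^0.79 = 91.27
v^0.46 = 21700^0.46 = 98.80
g^-0.21 = 1.8^-0.21 = 0.8839
D = 1.61 × 1.012 × 91.27 × 98.80 × 0.8839 = 12987 m
   = 12.99 km

D ≈ 13.0 km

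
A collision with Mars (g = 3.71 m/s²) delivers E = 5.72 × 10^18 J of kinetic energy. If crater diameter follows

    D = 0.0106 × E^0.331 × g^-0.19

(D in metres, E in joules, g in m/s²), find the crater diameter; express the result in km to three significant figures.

D ≈ 13.4 km

E^0.331 = (5.72 × 10^18)^0.331 = 1.617 × 10^6
g^-0.19 = 3.71^-0.19 = 0.7795
D = 0.0106 × 1.617 × 10^6 × 0.7795 = 13361 m
   = 13.36 km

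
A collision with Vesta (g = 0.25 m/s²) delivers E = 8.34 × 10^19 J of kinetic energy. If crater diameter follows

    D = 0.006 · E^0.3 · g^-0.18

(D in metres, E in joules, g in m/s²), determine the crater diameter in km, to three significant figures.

D ≈ 7.29 km

E^0.3 = (8.34 × 10^19)^0.3 = 9.470 × 10^5
g^-0.18 = 0.25^-0.18 = 1.283
D = 0.006 × 9.470 × 10^5 × 1.283 = 7290 m
   = 7.290 km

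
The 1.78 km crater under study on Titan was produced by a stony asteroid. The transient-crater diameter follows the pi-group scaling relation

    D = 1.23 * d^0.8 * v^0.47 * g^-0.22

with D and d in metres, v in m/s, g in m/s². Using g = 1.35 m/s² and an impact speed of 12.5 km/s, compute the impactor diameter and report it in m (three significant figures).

d ≈ 38.0 m

Rearranging for d: d = [D / (1.23 · 12500^0.47 · 1.35^-0.22)]^(1/0.8).
D = 1780 m.
12500^0.47 = 84.25
1.35^-0.22 = 0.9361
Denominator = 1.23 × 84.25 × 0.9361 = 97.01
D / 97.01 = 1780 / 97.01 = 18.35
d = 18.35^(1/0.8) = 18.35^1.25 = 37.98 m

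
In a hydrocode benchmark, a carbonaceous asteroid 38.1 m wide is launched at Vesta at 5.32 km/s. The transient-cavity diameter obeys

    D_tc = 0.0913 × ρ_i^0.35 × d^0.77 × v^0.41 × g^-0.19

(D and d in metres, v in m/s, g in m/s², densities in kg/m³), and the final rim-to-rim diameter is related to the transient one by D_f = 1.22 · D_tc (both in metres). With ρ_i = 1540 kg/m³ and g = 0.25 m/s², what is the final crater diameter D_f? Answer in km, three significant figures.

v = 5320 m/s.
ρ_i^0.35 = 1540^0.35 = 13.05
d^0.77 = 38.1^0.77 = 16.49
v^0.41 = 5320^0.41 = 33.70
g^-0.19 = 0.25^-0.19 = 1.301
D_tc = 0.0913 × 13.05 × 16.49 × 33.70 × 1.301 = 861.4 m
D_f = 1.22 × 861.4 = 1051 m
     = 1.051 km

D_f ≈ 1.05 km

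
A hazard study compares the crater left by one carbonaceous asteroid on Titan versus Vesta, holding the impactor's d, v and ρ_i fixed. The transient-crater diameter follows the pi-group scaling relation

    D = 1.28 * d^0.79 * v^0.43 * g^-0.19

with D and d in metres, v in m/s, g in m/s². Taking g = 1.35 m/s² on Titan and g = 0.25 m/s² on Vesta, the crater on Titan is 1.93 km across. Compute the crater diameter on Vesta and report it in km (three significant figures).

D ≈ 2.66 km

All impactor-dependent factors cancel in the ratio, leaving D_Vesta/D_Titan = (g_Vesta/g_Titan)^-0.19.
(0.25/1.35)^-0.19 = 0.1852^-0.19 = 1.378
D_Vesta = 1.378 × 1.93 km = 2.66 km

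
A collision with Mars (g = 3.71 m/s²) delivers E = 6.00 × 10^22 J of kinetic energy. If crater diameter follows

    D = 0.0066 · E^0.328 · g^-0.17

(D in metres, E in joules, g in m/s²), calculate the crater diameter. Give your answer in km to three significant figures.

E^0.328 = (6.00 × 10^22)^0.328 = 2.960 × 10^7
g^-0.17 = 3.71^-0.17 = 0.8002
D = 0.0066 × 2.960 × 10^7 × 0.8002 = 1.563 × 10^5 m
   = 156.3 km

D ≈ 156 km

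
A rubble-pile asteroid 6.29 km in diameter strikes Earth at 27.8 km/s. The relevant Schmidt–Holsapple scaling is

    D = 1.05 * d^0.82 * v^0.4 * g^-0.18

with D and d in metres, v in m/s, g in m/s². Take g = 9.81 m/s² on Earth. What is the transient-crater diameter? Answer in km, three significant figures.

D ≈ 54.4 km

In SI units: d = 6290 m, v = 27800 m/s.
d^0.82 = 6290^0.82 = 1303
v^0.4 = 27800^0.4 = 59.93
g^-0.18 = 9.81^-0.18 = 0.6630
D = 1.05 × 1303 × 59.93 × 0.6630 = 54362 m
   = 54.36 km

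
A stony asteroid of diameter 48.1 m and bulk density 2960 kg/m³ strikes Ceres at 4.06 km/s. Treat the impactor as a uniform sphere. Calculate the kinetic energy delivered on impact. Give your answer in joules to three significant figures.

E ≈ 1.42 × 10^15 J

v = 4060 m/s.
Mass m = (π/6) ρ d³ = (π/6) × 2960 × (48.1)³ = 1.725 × 10^8 kg
E = ½ m v² = 0.5 × 1.725 × 10^8 × (4060)² = 1.422 × 10^15 J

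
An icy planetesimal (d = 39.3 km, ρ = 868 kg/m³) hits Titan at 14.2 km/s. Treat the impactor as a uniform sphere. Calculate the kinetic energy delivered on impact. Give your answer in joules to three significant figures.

E ≈ 2.78 × 10^24 J

d = 39300 m; v = 14200 m/s.
Mass m = (π/6) ρ d³ = (π/6) × 868 × (39300)³ = 2.759 × 10^16 kg
E = ½ m v² = 0.5 × 2.759 × 10^16 × (14200)² = 2.782 × 10^24 J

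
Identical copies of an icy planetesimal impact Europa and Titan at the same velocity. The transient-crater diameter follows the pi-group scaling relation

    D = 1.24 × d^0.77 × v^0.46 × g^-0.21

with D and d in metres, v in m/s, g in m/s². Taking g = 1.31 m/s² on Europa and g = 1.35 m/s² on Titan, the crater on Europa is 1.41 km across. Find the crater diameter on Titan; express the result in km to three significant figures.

D ≈ 1.40 km

All impactor-dependent factors cancel in the ratio, leaving D_Titan/D_Europa = (g_Titan/g_Europa)^-0.21.
(1.35/1.31)^-0.21 = 1.031^-0.21 = 0.9936
D_Titan = 0.9936 × 1.41 km = 1.40 km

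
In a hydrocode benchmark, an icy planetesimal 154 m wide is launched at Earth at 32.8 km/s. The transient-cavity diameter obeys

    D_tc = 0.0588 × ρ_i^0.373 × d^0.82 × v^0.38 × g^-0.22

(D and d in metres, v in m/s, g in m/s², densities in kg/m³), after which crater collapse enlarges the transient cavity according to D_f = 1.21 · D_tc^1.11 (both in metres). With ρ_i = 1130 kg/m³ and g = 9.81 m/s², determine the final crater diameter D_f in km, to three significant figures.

v = 32800 m/s.
ρ_i^0.373 = 1130^0.373 = 13.77
d^0.82 = 154^0.82 = 62.20
v^0.38 = 32800^0.38 = 52.00
g^-0.22 = 9.81^-0.22 = 0.6051
D_tc = 0.0588 × 13.77 × 62.20 × 52.00 × 0.6051 = 1585 m
D_f = 1.21 × (1585)^1.11 = 4313 m
     = 4.313 km

D_f ≈ 4.31 km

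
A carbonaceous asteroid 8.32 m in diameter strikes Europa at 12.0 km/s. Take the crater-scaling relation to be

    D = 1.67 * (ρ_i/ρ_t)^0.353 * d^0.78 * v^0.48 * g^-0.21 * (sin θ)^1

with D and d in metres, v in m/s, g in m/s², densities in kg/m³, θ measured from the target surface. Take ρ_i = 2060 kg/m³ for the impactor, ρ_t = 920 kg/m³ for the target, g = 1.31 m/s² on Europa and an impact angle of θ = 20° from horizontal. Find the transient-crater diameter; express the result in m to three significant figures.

D ≈ 340 m

In SI units: v = 12000 m/s.
(ρ_i/ρ_t)^0.353 = (2060/920)^0.353 = 1.329
d^0.78 = 8.32^0.78 = 5.220
v^0.48 = 12000^0.48 = 90.78
g^-0.21 = 1.31^-0.21 = 0.9449
(sin 20°)^1 = 0.3420^1 = 0.3420
D = 1.67 × 1.329 × 5.220 × 90.78 × 0.9449 × 0.3420 = 339.9 m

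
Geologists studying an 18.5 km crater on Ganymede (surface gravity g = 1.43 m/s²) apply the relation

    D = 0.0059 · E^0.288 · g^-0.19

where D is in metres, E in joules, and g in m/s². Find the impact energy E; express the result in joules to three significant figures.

E ≈ 4.56 × 10^22 J

Rearranging: E = [D / (0.0059 · g^-0.19)]^(1/0.288).
D = 18500 m.
g^-0.19 = 1.43^-0.19 = 0.9343
D / (0.0059 × 0.9343) = 18500 / (5.512 × 10^-3) = 3.356 × 10^6
E = (3.356 × 10^6)^3.4722 = 4.560 × 10^22 J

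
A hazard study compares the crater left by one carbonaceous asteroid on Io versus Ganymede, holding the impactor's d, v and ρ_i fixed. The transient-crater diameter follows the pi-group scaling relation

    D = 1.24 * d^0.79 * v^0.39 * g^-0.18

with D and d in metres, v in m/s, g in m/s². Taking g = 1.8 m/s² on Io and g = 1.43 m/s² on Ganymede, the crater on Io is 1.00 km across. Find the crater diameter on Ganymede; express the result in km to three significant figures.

D ≈ 1.04 km

All impactor-dependent factors cancel in the ratio, leaving D_Ganymede/D_Io = (g_Ganymede/g_Io)^-0.18.
(1.43/1.8)^-0.18 = 0.7944^-0.18 = 1.042
D_Ganymede = 1.042 × 1.00 km = 1.04 km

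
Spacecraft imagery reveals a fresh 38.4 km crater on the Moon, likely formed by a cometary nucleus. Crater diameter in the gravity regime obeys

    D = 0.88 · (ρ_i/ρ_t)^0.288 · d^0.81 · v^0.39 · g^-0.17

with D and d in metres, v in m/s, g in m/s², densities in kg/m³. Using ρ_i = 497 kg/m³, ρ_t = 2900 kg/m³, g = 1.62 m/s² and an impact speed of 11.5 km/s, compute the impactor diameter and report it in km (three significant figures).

d ≈ 12.3 km

Rearranging for d: d = [D / (0.88 · (497/2900)^0.288 · 11500^0.39 · 1.62^-0.17)]^(1/0.81).
D = 38400 m.
(497/2900)^0.288 = 0.6017
11500^0.39 = 38.34
1.62^-0.17 = 0.9213
Denominator = 0.88 × 0.6017 × 38.34 × 0.9213 = 18.70
D / 18.70 = 38400 / 18.70 = 2053
d = 2053^(1/0.81) = 2053^1.2346 = 12288 m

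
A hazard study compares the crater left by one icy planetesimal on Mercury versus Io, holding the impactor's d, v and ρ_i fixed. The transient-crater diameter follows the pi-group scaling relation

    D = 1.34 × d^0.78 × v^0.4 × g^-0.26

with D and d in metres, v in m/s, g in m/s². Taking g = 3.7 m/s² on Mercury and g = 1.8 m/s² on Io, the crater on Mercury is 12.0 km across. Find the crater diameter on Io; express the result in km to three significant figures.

D ≈ 14.5 km

All impactor-dependent factors cancel in the ratio, leaving D_Io/D_Mercury = (g_Io/g_Mercury)^-0.26.
(1.8/3.7)^-0.26 = 0.4865^-0.26 = 1.206
D_Io = 1.206 × 12.0 km = 14.5 km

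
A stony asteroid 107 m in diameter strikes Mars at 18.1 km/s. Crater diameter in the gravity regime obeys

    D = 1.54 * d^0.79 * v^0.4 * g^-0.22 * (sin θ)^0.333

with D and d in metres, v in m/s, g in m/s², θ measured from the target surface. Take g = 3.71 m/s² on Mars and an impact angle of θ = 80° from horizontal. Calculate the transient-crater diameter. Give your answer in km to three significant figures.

D ≈ 2.32 km

In SI units: v = 18100 m/s.
d^0.79 = 107^0.79 = 40.11
v^0.4 = 18100^0.4 = 50.47
g^-0.22 = 3.71^-0.22 = 0.7494
(sin 80°)^0.333 = 0.9848^0.333 = 0.9949
D = 1.54 × 40.11 × 50.47 × 0.7494 × 0.9949 = 2324 m
   = 2.324 km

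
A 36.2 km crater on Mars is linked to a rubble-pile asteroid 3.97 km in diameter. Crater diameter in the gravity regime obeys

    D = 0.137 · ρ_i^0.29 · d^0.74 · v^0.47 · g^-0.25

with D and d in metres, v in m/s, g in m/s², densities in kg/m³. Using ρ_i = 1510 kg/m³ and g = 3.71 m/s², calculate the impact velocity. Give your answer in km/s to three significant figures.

Rearranging for v: v = [D / (0.137 · 1510^0.29 · 3970^0.74 · 3.71^-0.25)]^(1/0.47).
D = 36200 m.
1510^0.29 = 8.354
3970^0.74 = 460.4
3.71^-0.25 = 0.7205
Denominator = 0.137 × 8.354 × 460.4 × 0.7205 = 379.7
D / 379.7 = 36200 / 379.7 = 95.34
v = 95.34^(1/0.47) = 95.34^2.1277 = 16267 m/s

v ≈ 16.3 km/s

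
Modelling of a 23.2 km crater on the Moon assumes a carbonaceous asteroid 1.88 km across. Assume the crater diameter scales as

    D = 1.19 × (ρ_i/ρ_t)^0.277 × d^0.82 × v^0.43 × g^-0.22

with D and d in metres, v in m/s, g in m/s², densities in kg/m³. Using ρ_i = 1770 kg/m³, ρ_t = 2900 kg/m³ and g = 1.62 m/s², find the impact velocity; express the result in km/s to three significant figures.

Rearranging for v: v = [D / (1.19 · (1770/2900)^0.277 · 1880^0.82 · 1.62^-0.22)]^(1/0.43).
D = 23200 m.
(1770/2900)^0.277 = 0.8722
1880^0.82 = 484.0
1.62^-0.22 = 0.8993
Denominator = 1.19 × 0.8722 × 484.0 × 0.8993 = 451.8
D / 451.8 = 23200 / 451.8 = 51.35
v = 51.35^(1/0.43) = 51.35^2.3256 = 9507 m/s

v ≈ 9.51 km/s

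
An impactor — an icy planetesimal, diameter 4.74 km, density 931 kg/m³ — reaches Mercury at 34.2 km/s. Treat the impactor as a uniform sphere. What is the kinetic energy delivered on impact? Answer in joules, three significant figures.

E ≈ 3.04 × 10^22 J

d = 4740 m; v = 34200 m/s.
Mass m = (π/6) ρ d³ = (π/6) × 931 × (4740)³ = 5.191 × 10^13 kg
E = ½ m v² = 0.5 × 5.191 × 10^13 × (34200)² = 3.036 × 10^22 J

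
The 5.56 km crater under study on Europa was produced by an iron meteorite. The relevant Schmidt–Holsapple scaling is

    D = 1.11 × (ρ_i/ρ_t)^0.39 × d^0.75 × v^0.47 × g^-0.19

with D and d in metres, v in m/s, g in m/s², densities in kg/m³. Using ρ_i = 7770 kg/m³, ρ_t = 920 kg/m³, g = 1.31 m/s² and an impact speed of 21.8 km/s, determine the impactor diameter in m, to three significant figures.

d ≈ 57.8 m

Rearranging for d: d = [D / (1.11 · (7770/920)^0.39 · 21800^0.47 · 1.31^-0.19)]^(1/0.75).
D = 5560 m.
(7770/920)^0.39 = 2.298
21800^0.47 = 109.4
1.31^-0.19 = 0.9500
Denominator = 1.11 × 2.298 × 109.4 × 0.9500 = 265.1
D / 265.1 = 5560 / 265.1 = 20.97
d = 20.97^(1/0.75) = 20.97^1.3333 = 57.82 m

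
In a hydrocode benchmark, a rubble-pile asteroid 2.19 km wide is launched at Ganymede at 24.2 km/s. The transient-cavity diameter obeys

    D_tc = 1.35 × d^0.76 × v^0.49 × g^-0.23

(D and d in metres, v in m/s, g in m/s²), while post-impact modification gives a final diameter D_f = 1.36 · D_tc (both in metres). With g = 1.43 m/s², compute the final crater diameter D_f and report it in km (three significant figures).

In SI: d = 2190 m, v = 24200 m/s.
d^0.76 = 2190^0.76 = 345.7
v^0.49 = 24200^0.49 = 140.6
g^-0.23 = 1.43^-0.23 = 0.9210
D_tc = 1.35 × 345.7 × 140.6 × 0.9210 = 60430 m
D_f = 1.36 × 60430 = 82185 m
     = 82.18 km

D_f ≈ 82.2 km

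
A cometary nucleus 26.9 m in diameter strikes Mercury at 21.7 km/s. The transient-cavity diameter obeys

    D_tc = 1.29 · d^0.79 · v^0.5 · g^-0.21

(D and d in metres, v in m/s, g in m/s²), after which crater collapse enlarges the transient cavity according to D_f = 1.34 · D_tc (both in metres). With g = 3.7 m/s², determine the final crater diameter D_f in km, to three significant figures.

v = 21700 m/s.
d^0.79 = 26.9^0.79 = 13.47
v^0.5 = 21700^0.5 = 147.3
g^-0.21 = 3.7^-0.21 = 0.7598
D_tc = 1.29 × 13.47 × 147.3 × 0.7598 = 1945 m
D_f = 1.34 × 1945 = 2606 m
     = 2.606 km

D_f ≈ 2.61 km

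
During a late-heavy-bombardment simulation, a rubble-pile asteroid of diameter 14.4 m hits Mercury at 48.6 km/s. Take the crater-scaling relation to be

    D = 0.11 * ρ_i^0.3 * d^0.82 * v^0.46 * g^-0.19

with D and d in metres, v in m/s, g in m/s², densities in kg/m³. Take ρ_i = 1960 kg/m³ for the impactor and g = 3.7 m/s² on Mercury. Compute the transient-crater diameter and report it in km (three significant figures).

D ≈ 1.06 km

In SI units: v = 48600 m/s.
ρ_i^0.3 = 1960^0.3 = 9.720
d^0.82 = 14.4^0.82 = 8.910
v^0.46 = 48600^0.46 = 143.2
g^-0.19 = 3.7^-0.19 = 0.7799
D = 0.11 × 9.720 × 8.910 × 143.2 × 0.7799 = 1064 m
   = 1.064 km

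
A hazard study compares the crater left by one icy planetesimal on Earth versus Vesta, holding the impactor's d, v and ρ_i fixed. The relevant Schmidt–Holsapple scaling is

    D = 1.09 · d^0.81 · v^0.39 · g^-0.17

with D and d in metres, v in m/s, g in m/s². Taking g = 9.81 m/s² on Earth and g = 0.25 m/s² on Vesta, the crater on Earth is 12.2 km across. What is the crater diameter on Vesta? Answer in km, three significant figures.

D ≈ 22.8 km

All impactor-dependent factors cancel in the ratio, leaving D_Vesta/D_Earth = (g_Vesta/g_Earth)^-0.17.
(0.25/9.81)^-0.17 = 0.02548^-0.17 = 1.866
D_Vesta = 1.866 × 12.2 km = 22.8 km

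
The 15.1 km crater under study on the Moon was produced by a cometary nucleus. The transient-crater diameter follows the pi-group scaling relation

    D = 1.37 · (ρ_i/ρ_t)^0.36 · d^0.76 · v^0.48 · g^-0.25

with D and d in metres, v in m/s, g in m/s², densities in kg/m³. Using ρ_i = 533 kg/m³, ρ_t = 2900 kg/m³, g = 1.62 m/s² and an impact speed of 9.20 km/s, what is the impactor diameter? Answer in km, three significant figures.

Rearranging for d: d = [D / (1.37 · (533/2900)^0.36 · 9200^0.48 · 1.62^-0.25)]^(1/0.76).
D = 15100 m.
(533/2900)^0.36 = 0.5434
9200^0.48 = 79.91
1.62^-0.25 = 0.8864
Denominator = 1.37 × 0.5434 × 79.91 × 0.8864 = 52.73
D / 52.73 = 15100 / 52.73 = 286.4
d = 286.4^(1/0.76) = 286.4^1.3158 = 1710 m

d ≈ 1.71 km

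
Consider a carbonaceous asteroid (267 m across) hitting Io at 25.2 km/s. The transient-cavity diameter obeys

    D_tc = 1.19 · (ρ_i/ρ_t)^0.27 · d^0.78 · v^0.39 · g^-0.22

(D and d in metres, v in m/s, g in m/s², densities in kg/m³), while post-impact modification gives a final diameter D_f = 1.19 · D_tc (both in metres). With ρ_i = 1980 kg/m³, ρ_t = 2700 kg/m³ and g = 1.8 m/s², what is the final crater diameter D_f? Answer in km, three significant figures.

v = 25200 m/s.
(ρ_i/ρ_t)^0.27 = (1980/2700)^0.27 = 0.9197
d^0.78 = 267^0.78 = 78.10
v^0.39 = 25200^0.39 = 52.07
g^-0.22 = 1.8^-0.22 = 0.8787
D_tc = 1.19 × 0.9197 × 78.10 × 52.07 × 0.8787 = 3911 m
D_f = 1.19 × 3911 = 4654 m
     = 4.654 km

D_f ≈ 4.65 km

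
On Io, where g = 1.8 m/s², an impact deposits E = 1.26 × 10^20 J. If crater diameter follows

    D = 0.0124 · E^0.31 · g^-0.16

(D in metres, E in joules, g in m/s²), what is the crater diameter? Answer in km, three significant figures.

D ≈ 19.2 km

E^0.31 = (1.26 × 10^20)^0.31 = 1.703 × 10^6
g^-0.16 = 1.8^-0.16 = 0.9102
D = 0.0124 × 1.703 × 10^6 × 0.9102 = 19221 m
   = 19.22 km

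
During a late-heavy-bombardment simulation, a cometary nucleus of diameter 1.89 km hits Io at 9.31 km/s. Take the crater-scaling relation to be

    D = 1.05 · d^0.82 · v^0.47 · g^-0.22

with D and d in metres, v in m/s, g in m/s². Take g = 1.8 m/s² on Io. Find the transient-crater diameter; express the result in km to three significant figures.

D ≈ 32.9 km

In SI units: d = 1890 m, v = 9310 m/s.
d^0.82 = 1890^0.82 = 486.1
v^0.47 = 9310^0.47 = 73.35
g^-0.22 = 1.8^-0.22 = 0.8787
D = 1.05 × 486.1 × 73.35 × 0.8787 = 32897 m
   = 32.90 km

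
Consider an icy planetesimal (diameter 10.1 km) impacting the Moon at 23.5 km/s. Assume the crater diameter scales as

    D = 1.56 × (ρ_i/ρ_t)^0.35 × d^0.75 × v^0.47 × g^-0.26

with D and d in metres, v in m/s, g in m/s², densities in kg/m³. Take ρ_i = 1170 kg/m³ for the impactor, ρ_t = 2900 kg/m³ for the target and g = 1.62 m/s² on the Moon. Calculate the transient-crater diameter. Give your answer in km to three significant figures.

In SI units: d = 10100 m, v = 23500 m/s.
(ρ_i/ρ_t)^0.35 = (1170/2900)^0.35 = 0.7278
d^0.75 = 10100^0.75 = 1007
v^0.47 = 23500^0.47 = 113.3
g^-0.26 = 1.62^-0.26 = 0.8821
D = 1.56 × 0.7278 × 1007 × 113.3 × 0.8821 = 1.143 × 10^5 m
   = 114.3 km

D ≈ 114 km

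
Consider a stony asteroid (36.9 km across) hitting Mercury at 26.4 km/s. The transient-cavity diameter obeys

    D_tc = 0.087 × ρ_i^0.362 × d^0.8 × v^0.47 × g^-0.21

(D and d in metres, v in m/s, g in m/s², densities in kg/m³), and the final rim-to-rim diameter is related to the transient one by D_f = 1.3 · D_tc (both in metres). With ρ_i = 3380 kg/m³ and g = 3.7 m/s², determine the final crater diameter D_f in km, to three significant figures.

In SI: d = 36900 m, v = 26400 m/s.
ρ_i^0.362 = 3380^0.362 = 18.94
d^0.8 = 36900^0.8 = 4504
v^0.47 = 26400^0.47 = 119.7
g^-0.21 = 3.7^-0.21 = 0.7598
D_tc = 0.087 × 18.94 × 4504 × 119.7 × 0.7598 = 6.750 × 10^5 m
D_f = 1.3 × 6.750 × 10^5 = 8.775 × 10^5 m
     = 877.5 km

D_f ≈ 878 km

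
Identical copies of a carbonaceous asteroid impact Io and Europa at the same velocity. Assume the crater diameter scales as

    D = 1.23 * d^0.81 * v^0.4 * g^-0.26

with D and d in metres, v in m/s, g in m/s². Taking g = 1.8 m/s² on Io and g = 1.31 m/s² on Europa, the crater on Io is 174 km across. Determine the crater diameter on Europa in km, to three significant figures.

D ≈ 189 km

All impactor-dependent factors cancel in the ratio, leaving D_Europa/D_Io = (g_Europa/g_Io)^-0.26.
(1.31/1.8)^-0.26 = 0.7278^-0.26 = 1.086
D_Europa = 1.086 × 174 km = 189 km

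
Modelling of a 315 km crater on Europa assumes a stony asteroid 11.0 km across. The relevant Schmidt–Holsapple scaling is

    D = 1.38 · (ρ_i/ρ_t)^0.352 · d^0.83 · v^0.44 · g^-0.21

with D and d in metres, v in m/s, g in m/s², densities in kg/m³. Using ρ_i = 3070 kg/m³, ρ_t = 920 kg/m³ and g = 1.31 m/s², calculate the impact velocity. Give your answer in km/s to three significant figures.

Rearranging for v: v = [D / (1.38 · (3070/920)^0.352 · 11000^0.83 · 1.31^-0.21)]^(1/0.44).
D = 315000 m.
(3070/920)^0.352 = 1.528
11000^0.83 = 2261
1.31^-0.21 = 0.9449
Denominator = 1.38 × 1.528 × 2261 × 0.9449 = 4505
D / 4505 = 315000 / 4505 = 69.92
v = 69.92^(1/0.44) = 69.92^2.2727 = 15568 m/s

v ≈ 15.6 km/s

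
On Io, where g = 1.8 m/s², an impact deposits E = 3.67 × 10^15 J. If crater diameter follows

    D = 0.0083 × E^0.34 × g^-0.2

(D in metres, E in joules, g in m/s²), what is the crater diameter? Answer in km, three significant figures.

E^0.34 = (3.67 × 10^15)^0.34 = 1.959 × 10^5
g^-0.2 = 1.8^-0.2 = 0.8891
D = 0.0083 × 1.959 × 10^5 × 0.8891 = 1446 m
   = 1.446 km

D ≈ 1.45 km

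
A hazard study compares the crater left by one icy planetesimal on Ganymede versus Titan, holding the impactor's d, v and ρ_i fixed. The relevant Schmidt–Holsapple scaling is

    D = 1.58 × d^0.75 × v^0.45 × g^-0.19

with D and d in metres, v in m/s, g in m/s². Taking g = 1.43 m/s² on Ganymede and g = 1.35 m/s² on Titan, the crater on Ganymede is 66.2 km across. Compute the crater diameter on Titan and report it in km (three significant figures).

D ≈ 66.9 km

All impactor-dependent factors cancel in the ratio, leaving D_Titan/D_Ganymede = (g_Titan/g_Ganymede)^-0.19.
(1.35/1.43)^-0.19 = 0.9441^-0.19 = 1.011
D_Titan = 1.011 × 66.2 km = 66.9 km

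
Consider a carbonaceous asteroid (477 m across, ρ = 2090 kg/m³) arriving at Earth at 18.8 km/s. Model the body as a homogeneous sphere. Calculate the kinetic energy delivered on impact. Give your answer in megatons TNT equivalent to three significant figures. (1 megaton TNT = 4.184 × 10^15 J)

E ≈ 5020 Mt TNT

v = 18800 m/s.
Mass m = (π/6) ρ d³ = (π/6) × 2090 × (477)³ = 1.188 × 10^11 kg
E = ½ m v² = 0.5 × 1.188 × 10^11 × (18800)² = 2.099 × 10^19 J
   = 2.099 × 10^19 / 4.184×10^15 = 5017 Mt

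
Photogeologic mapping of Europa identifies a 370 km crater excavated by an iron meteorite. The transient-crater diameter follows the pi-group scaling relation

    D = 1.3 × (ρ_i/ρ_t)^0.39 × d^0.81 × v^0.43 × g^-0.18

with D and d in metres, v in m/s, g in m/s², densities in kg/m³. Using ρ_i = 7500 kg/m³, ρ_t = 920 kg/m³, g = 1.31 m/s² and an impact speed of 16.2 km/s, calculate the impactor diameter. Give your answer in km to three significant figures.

Rearranging for d: d = [D / (1.3 · (7500/920)^0.39 · 16200^0.43 · 1.31^-0.18)]^(1/0.81).
D = 370000 m.
(7500/920)^0.39 = 2.267
16200^0.43 = 64.58
1.31^-0.18 = 0.9526
Denominator = 1.3 × 2.267 × 64.58 × 0.9526 = 181.3
D / 181.3 = 370000 / 181.3 = 2041
d = 2041^(1/0.81) = 2041^1.2346 = 12199 m

d ≈ 12.2 km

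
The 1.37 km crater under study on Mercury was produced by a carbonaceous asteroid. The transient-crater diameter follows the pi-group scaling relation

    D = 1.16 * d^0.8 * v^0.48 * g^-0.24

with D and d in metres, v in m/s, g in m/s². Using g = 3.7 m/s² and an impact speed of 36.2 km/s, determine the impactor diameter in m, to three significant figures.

Rearranging for d: d = [D / (1.16 · 36200^0.48 · 3.7^-0.24)]^(1/0.8).
D = 1370 m.
36200^0.48 = 154.2
3.7^-0.24 = 0.7305
Denominator = 1.16 × 154.2 × 0.7305 = 130.7
D / 130.7 = 1370 / 130.7 = 10.48
d = 10.48^(1/0.8) = 10.48^1.25 = 18.86 m

d ≈ 18.9 m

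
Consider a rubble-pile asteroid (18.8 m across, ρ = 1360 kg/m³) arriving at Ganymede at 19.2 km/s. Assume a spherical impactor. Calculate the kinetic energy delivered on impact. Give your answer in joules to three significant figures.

v = 19200 m/s.
Mass m = (π/6) ρ d³ = (π/6) × 1360 × (18.8)³ = 4.732 × 10^6 kg
E = ½ m v² = 0.5 × 4.732 × 10^6 × (19200)² = 8.722 × 10^14 J

E ≈ 8.72 × 10^14 J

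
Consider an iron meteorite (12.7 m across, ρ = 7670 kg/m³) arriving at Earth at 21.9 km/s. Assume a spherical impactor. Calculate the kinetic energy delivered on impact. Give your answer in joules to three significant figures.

E ≈ 1.97 × 10^15 J

v = 21900 m/s.
Mass m = (π/6) ρ d³ = (π/6) × 7670 × (12.7)³ = 8.226 × 10^6 kg
E = ½ m v² = 0.5 × 8.226 × 10^6 × (21900)² = 1.973 × 10^15 J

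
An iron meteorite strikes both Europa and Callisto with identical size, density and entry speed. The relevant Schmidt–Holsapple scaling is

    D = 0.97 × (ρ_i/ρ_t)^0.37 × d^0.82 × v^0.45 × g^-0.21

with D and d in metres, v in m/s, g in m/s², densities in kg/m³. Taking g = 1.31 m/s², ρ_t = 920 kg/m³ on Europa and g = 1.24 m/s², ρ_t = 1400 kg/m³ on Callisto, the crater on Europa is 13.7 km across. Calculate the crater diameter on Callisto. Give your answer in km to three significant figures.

The impactor-only factors (d, v, ρ_i) cancel in the ratio, leaving D_Callisto/D_Europa = (g_Callisto/g_Europa)^-0.21 · (ρ_t,Europa/ρ_t,Callisto)^0.37.
(1.24/1.31)^-0.21 = 0.9466^-0.21 = 1.012
(920/1400)^0.37 = 0.6571^0.37 = 0.8561
Ratio = 1.012 × 0.8561 = 0.8664
D_Callisto = 0.8664 × 13.7 km = 11.9 km

D ≈ 11.9 km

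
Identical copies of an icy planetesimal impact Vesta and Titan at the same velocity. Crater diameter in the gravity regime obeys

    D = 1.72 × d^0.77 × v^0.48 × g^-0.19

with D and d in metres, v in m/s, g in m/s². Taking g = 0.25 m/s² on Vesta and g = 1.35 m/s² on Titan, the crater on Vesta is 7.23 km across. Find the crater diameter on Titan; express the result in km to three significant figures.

All impactor-dependent factors cancel in the ratio, leaving D_Titan/D_Vesta = (g_Titan/g_Vesta)^-0.19.
(1.35/0.25)^-0.19 = 5.400^-0.19 = 0.7258
D_Titan = 0.7258 × 7.23 km = 5.25 km

D ≈ 5.25 km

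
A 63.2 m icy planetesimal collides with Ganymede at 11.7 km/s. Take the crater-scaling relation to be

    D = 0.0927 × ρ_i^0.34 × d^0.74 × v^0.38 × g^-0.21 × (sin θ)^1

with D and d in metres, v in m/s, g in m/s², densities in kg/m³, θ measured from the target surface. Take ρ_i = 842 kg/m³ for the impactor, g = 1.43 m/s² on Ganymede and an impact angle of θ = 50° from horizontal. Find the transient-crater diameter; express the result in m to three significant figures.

In SI units: v = 11700 m/s.
ρ_i^0.34 = 842^0.34 = 9.877
d^0.74 = 63.2^0.74 = 21.50
v^0.38 = 11700^0.38 = 35.15
g^-0.21 = 1.43^-0.21 = 0.9276
(sin 50°)^1 = 0.7660^1 = 0.7660
D = 0.0927 × 9.877 × 21.50 × 35.15 × 0.9276 × 0.7660 = 491.7 m

D ≈ 492 m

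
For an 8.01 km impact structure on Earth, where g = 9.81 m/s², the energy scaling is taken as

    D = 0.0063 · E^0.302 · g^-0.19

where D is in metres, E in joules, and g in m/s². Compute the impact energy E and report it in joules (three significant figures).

Rearranging: E = [D / (0.0063 · g^-0.19)]^(1/0.302).
D = 8010 m.
g^-0.19 = 9.81^-0.19 = 0.6480
D / (0.0063 × 0.6480) = 8010 / (4.082 × 10^-3) = 1.962 × 10^6
E = (1.962 × 10^6)^3.3113 = 6.871 × 10^20 J

E ≈ 6.87 × 10^20 J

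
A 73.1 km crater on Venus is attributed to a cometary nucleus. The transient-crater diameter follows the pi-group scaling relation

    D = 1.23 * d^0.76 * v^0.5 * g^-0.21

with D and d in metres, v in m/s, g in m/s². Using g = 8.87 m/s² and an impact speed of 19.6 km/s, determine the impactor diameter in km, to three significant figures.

d ≈ 5.24 km

Rearranging for d: d = [D / (1.23 · 19600^0.5 · 8.87^-0.21)]^(1/0.76).
D = 73100 m.
19600^0.5 = 140.0
8.87^-0.21 = 0.6323
Denominator = 1.23 × 140.0 × 0.6323 = 108.9
D / 108.9 = 73100 / 108.9 = 671.3
d = 671.3^(1/0.76) = 671.3^1.3158 = 5244 m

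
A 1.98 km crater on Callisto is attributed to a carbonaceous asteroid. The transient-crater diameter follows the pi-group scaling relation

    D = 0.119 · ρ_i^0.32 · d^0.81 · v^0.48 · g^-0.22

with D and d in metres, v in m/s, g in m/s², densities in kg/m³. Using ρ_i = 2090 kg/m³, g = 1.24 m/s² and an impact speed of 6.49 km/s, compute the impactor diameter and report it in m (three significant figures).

Rearranging for d: d = [D / (0.119 · 2090^0.32 · 6490^0.48 · 1.24^-0.22)]^(1/0.81).
D = 1980 m.
2090^0.32 = 11.55
6490^0.48 = 67.59
1.24^-0.22 = 0.9538
Denominator = 0.119 × 11.55 × 67.59 × 0.9538 = 88.61
D / 88.61 = 1980 / 88.61 = 22.35
d = 22.35^(1/0.81) = 22.35^1.2346 = 46.33 m

d ≈ 46.3 m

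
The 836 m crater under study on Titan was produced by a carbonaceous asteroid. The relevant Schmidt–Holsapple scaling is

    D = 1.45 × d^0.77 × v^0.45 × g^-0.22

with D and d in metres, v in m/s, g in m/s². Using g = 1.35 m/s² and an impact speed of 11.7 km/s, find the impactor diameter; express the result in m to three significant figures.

d ≈ 17.6 m

Rearranging for d: d = [D / (1.45 · 11700^0.45 · 1.35^-0.22)]^(1/0.77).
11700^0.45 = 67.71
1.35^-0.22 = 0.9361
Denominator = 1.45 × 67.71 × 0.9361 = 91.91
D / 91.91 = 836 / 91.91 = 9.096
d = 9.096^(1/0.77) = 9.096^1.2987 = 17.59 m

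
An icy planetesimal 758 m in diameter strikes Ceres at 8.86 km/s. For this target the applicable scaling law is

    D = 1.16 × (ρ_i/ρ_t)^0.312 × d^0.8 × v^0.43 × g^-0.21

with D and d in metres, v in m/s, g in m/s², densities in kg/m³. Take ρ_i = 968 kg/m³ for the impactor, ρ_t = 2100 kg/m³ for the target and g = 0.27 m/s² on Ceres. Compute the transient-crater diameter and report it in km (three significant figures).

In SI units: v = 8860 m/s.
(ρ_i/ρ_t)^0.312 = (968/2100)^0.312 = 0.7853
d^0.8 = 758^0.8 = 201.2
v^0.43 = 8860^0.43 = 49.82
g^-0.21 = 0.27^-0.21 = 1.316
D = 1.16 × 0.7853 × 201.2 × 49.82 × 1.316 = 12017 m
   = 12.02 km

D ≈ 12.0 km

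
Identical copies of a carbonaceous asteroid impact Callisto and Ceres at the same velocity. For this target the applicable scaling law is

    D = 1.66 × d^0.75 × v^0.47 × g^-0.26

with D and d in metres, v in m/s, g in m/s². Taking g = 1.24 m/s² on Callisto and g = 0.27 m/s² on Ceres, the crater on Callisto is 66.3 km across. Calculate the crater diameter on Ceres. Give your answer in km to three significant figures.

All impactor-dependent factors cancel in the ratio, leaving D_Ceres/D_Callisto = (g_Ceres/g_Callisto)^-0.26.
(0.27/1.24)^-0.26 = 0.2177^-0.26 = 1.486
D_Ceres = 1.486 × 66.3 km = 98.5 km

D ≈ 98.5 km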